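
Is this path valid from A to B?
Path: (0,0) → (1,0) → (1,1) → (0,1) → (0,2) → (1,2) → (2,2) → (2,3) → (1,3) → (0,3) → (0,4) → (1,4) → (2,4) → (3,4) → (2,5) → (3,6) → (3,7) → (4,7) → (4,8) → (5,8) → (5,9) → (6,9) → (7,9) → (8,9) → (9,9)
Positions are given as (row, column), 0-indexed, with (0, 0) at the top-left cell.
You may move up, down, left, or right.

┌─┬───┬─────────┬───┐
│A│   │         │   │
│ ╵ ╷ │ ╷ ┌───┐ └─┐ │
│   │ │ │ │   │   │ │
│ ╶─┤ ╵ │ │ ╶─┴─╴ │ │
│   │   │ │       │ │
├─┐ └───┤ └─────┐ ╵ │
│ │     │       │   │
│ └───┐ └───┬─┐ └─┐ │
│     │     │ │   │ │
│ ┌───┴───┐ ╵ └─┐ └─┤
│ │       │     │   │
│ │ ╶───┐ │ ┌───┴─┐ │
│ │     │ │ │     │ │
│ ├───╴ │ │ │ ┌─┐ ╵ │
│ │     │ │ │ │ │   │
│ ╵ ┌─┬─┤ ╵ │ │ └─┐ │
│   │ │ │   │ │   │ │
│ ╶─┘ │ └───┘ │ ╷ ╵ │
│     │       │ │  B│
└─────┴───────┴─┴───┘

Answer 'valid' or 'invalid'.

Checking path validity:
Result: Invalid move at step 14: cannot move from (3, 4) to (2, 5).

invalid

Correct solution:

┌─┬───┬─────────┬───┐
│A│↱ ↓│↱ ↓      │   │
│ ╵ ╷ │ ╷ ┌───┐ └─┐ │
│↳ ↑│↓│↑│↓│   │   │ │
│ ╶─┤ ╵ │ │ ╶─┴─╴ │ │
│   │↳ ↑│↓│       │ │
├─┐ └───┤ └─────┐ ╵ │
│ │     │↳ → → ↓│   │
│ └───┐ └───┬─┐ └─┐ │
│     │     │ │↳ ↓│ │
│ ┌───┴───┐ ╵ └─┐ └─┤
│ │       │     │↳ ↓│
│ │ ╶───┐ │ ┌───┴─┐ │
│ │     │ │ │     │↓│
│ ├───╴ │ │ │ ┌─┐ ╵ │
│ │     │ │ │ │ │  ↓│
│ ╵ ┌─┬─┤ ╵ │ │ └─┐ │
│   │ │ │   │ │   │↓│
│ ╶─┘ │ └───┘ │ ╷ ╵ │
│     │       │ │  B│
└─────┴───────┴─┴───┘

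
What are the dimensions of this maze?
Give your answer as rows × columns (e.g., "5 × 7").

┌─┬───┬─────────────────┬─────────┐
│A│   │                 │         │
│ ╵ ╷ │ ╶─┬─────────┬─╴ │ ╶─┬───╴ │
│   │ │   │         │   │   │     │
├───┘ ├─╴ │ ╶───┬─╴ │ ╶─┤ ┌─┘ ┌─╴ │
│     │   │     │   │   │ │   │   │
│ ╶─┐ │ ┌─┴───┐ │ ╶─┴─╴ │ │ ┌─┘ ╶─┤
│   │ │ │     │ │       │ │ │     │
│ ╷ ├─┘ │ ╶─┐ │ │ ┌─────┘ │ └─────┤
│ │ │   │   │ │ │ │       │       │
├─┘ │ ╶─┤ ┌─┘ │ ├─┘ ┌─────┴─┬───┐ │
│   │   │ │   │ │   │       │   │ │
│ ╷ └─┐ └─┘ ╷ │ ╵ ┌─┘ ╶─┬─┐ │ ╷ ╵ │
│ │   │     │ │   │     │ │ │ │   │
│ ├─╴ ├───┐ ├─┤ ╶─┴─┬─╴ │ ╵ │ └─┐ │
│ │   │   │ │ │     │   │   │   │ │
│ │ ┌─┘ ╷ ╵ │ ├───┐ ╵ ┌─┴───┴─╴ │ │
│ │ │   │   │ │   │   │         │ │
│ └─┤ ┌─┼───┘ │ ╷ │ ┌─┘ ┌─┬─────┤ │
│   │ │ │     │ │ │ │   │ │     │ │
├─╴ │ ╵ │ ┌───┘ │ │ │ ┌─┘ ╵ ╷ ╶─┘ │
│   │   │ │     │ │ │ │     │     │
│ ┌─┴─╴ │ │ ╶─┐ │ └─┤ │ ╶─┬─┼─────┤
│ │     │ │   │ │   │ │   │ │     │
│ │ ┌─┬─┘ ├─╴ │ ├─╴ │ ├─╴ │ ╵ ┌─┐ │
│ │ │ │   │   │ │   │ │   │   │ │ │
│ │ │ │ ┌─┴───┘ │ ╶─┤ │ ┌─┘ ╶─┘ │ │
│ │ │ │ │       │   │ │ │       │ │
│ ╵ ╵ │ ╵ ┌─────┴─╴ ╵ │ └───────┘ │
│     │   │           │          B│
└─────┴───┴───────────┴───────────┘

Counting the maze dimensions:
Rows (vertical): 15
Columns (horizontal): 17
Dimensions: 15 × 17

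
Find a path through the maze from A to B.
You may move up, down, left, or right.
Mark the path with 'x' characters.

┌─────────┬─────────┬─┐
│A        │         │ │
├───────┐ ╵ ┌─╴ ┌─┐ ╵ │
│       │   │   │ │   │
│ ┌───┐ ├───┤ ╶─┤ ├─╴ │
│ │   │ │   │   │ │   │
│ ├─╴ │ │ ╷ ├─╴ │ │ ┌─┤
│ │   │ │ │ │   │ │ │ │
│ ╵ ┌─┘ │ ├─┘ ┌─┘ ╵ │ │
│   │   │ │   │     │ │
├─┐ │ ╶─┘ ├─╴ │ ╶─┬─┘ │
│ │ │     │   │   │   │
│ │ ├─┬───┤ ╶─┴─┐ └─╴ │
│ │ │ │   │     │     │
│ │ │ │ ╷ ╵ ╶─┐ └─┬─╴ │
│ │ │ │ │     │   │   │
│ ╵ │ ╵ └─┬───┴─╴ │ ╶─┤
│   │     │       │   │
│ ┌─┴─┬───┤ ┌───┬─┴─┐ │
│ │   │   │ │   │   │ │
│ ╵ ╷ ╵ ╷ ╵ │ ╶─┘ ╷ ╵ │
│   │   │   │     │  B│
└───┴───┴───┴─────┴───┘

Finding the shortest path through the maze:
Path length: 30 steps
Directions: right → right → right → right → down → right → up → right → right → right → right → down → right → down → left → down → down → left → left → down → right → down → right → right → down → left → down → right → down → down

Solution:

┌─────────┬─────────┬─┐
│A x x x x│x x x x x│ │
├───────┐ ╵ ┌─╴ ┌─┐ ╵ │
│       │x x│   │ │x x│
│ ┌───┐ ├───┤ ╶─┤ ├─╴ │
│ │   │ │   │   │ │x x│
│ ├─╴ │ │ ╷ ├─╴ │ │ ┌─┤
│ │   │ │ │ │   │ │x│ │
│ ╵ ┌─┘ │ ├─┘ ┌─┘ ╵ │ │
│   │   │ │   │x x x│ │
├─┐ │ ╶─┘ ├─╴ │ ╶─┬─┘ │
│ │ │     │   │x x│   │
│ │ ├─┬───┤ ╶─┴─┐ └─╴ │
│ │ │ │   │     │x x x│
│ │ │ │ ╷ ╵ ╶─┐ └─┬─╴ │
│ │ │ │ │     │   │x x│
│ ╵ │ ╵ └─┬───┴─╴ │ ╶─┤
│   │     │       │x x│
│ ┌─┴─┬───┤ ┌───┬─┴─┐ │
│ │   │   │ │   │   │x│
│ ╵ ╷ ╵ ╷ ╵ │ ╶─┘ ╷ ╵ │
│   │   │   │     │  B│
└───┴───┴───┴─────┴───┘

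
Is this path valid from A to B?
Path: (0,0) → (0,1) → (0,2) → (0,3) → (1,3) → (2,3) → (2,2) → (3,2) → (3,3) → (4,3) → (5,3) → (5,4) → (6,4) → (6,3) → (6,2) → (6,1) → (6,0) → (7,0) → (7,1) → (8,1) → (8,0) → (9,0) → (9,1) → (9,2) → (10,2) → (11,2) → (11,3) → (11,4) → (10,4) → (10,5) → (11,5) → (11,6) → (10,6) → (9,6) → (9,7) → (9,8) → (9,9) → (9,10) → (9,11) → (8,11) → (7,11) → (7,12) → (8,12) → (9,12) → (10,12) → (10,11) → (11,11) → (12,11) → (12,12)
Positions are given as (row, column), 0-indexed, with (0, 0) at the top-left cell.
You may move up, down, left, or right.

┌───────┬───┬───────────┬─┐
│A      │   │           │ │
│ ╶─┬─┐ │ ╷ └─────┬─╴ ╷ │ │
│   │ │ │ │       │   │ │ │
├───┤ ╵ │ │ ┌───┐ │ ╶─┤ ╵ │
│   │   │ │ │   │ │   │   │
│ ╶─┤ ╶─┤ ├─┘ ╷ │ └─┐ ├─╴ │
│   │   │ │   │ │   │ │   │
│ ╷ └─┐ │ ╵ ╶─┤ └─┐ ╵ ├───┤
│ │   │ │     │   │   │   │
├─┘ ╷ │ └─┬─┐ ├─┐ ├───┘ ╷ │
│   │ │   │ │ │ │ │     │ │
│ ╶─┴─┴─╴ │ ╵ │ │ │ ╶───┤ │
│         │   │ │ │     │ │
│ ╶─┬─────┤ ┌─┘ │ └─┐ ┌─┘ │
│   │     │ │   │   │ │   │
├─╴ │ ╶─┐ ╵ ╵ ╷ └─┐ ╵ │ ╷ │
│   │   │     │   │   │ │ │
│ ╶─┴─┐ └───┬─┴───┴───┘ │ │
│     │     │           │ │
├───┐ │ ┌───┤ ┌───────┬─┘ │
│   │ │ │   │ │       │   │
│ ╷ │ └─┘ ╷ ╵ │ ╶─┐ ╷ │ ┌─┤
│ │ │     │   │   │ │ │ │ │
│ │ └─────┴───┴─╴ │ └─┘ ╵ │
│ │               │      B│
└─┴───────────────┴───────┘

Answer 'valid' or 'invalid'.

Checking path validity:
Result: All consecutive moves are passable.

valid

Correct solution:

┌───────┬───┬───────────┬─┐
│A → → ↓│   │           │ │
│ ╶─┬─┐ │ ╷ └─────┬─╴ ╷ │ │
│   │ │↓│ │       │   │ │ │
├───┤ ╵ │ │ ┌───┐ │ ╶─┤ ╵ │
│   │↓ ↲│ │ │   │ │   │   │
│ ╶─┤ ╶─┤ ├─┘ ╷ │ └─┐ ├─╴ │
│   │↳ ↓│ │   │ │   │ │   │
│ ╷ └─┐ │ ╵ ╶─┤ └─┐ ╵ ├───┤
│ │   │↓│     │   │   │   │
├─┘ ╷ │ └─┬─┐ ├─┐ ├───┘ ╷ │
│   │ │↳ ↓│ │ │ │ │     │ │
│ ╶─┴─┴─╴ │ ╵ │ │ │ ╶───┤ │
│↓ ← ← ← ↲│   │ │ │     │ │
│ ╶─┬─────┤ ┌─┘ │ └─┐ ┌─┘ │
│↳ ↓│     │ │   │   │ │↱ ↓│
├─╴ │ ╶─┐ ╵ ╵ ╷ └─┐ ╵ │ ╷ │
│↓ ↲│   │     │   │   │↑│↓│
│ ╶─┴─┐ └───┬─┴───┴───┘ │ │
│↳ → ↓│     │↱ → → → → ↑│↓│
├───┐ │ ┌───┤ ┌───────┬─┘ │
│   │↓│ │↱ ↓│↑│       │↓ ↲│
│ ╷ │ └─┘ ╷ ╵ │ ╶─┐ ╷ │ ┌─┤
│ │ │↳ → ↑│↳ ↑│   │ │ │↓│ │
│ │ └─────┴───┴─╴ │ └─┘ ╵ │
│ │               │    ↳ B│
└─┴───────────────┴───────┘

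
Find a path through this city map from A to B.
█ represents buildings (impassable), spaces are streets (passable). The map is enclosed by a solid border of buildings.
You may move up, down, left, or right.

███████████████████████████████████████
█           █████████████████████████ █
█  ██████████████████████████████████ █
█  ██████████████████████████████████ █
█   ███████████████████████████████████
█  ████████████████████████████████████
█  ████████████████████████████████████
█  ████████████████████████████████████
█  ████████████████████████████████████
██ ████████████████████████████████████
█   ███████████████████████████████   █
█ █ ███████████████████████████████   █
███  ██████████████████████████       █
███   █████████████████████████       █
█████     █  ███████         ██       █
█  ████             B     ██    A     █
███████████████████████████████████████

Finding the shortest path from A to B:
Movement: cardinal only
Path length: 14 steps
Directions: left → left → left → left → up → left → left → left → down → left → left → left → left → left

Solution:

███████████████████████████████████████
█           █████████████████████████ █
█  ██████████████████████████████████ █
█  ██████████████████████████████████ █
█   ███████████████████████████████████
█  ████████████████████████████████████
█  ████████████████████████████████████
█  ████████████████████████████████████
█  ████████████████████████████████████
██ ████████████████████████████████████
█   ███████████████████████████████   █
█ █ ███████████████████████████████   █
███  ██████████████████████████       █
███   █████████████████████████       █
█████     █  ███████     ↓←←↰██       █
█  ████             B←←←←↲██↑←←←A     █
███████████████████████████████████████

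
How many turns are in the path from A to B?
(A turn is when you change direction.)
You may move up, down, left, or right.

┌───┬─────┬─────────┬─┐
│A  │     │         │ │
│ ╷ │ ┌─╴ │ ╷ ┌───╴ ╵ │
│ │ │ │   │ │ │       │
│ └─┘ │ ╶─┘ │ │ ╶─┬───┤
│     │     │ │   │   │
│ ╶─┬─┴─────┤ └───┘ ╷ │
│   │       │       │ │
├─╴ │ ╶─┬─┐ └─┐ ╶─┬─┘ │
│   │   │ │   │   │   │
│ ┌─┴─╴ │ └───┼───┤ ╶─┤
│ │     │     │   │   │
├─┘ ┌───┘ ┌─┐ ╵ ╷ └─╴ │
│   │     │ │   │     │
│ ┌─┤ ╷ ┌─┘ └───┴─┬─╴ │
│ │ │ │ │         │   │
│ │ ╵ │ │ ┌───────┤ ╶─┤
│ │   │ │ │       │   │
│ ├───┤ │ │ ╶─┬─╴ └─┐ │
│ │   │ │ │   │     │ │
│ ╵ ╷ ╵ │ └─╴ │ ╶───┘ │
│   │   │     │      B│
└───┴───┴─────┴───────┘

Directions: down, down, right, right, up, up, right, right, down, left, down, right, right, up, up, right, down, down, down, right, right, right, up, right, down, down, left, down, right, down, down, left, down, right, down, down
Number of turns: 22

Solution:

┌───┬─────┬─────────┬─┐
│A  │↱ → ↓│↱ ↓      │ │
│ ╷ │ ┌─╴ │ ╷ ┌───╴ ╵ │
│↓│ │↑│↓ ↲│↑│↓│       │
│ └─┘ │ ╶─┘ │ │ ╶─┬───┤
│↳ → ↑│↳ → ↑│↓│   │↱ ↓│
│ ╶─┬─┴─────┤ └───┘ ╷ │
│   │       │↳ → → ↑│↓│
├─╴ │ ╶─┬─┐ └─┐ ╶─┬─┘ │
│   │   │ │   │   │↓ ↲│
│ ┌─┴─╴ │ └───┼───┤ ╶─┤
│ │     │     │   │↳ ↓│
├─┘ ┌───┘ ┌─┐ ╵ ╷ └─╴ │
│   │     │ │   │    ↓│
│ ┌─┤ ╷ ┌─┘ └───┴─┬─╴ │
│ │ │ │ │         │↓ ↲│
│ │ ╵ │ │ ┌───────┤ ╶─┤
│ │   │ │ │       │↳ ↓│
│ ├───┤ │ │ ╶─┬─╴ └─┐ │
│ │   │ │ │   │     │↓│
│ ╵ ╷ ╵ │ └─╴ │ ╶───┘ │
│   │   │     │      B│
└───┴───┴─────┴───────┘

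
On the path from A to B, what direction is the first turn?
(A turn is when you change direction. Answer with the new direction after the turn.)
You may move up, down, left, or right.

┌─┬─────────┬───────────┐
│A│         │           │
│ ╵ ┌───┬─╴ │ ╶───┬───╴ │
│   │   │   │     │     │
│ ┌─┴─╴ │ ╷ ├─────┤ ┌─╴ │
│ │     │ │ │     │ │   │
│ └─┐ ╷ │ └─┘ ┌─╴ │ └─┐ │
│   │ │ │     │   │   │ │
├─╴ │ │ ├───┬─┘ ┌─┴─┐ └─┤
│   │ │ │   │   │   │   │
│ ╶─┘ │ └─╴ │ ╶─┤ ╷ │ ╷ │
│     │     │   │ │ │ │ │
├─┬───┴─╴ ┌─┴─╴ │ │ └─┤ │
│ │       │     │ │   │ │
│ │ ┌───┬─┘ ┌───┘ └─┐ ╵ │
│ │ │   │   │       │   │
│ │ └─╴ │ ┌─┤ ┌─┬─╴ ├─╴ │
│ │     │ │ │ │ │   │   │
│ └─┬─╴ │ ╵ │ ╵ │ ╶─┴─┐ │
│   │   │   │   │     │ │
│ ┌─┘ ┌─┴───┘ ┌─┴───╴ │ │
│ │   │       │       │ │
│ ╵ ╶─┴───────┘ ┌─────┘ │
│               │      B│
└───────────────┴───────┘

Directions: down, down, down, right, down, left, down, right, right, up, up, up, right, down, down, down, right, down, left, left, left, down, down, right, right, down, left, down, left, down, right, right, right, right, right, right, up, right, right, right, up, left, left, up, right, up, left, up, up, up, right, down, down, right, down, right, down, down, down, down
First turn direction: right

Solution:

┌─┬─────────┬───────────┐
│A│         │           │
│ ╵ ┌───┬─╴ │ ╶───┬───╴ │
│↓  │   │   │     │     │
│ ┌─┴─╴ │ ╷ ├─────┤ ┌─╴ │
│↓│  ↱ ↓│ │ │     │ │   │
│ └─┐ ╷ │ └─┘ ┌─╴ │ └─┐ │
│↳ ↓│↑│↓│     │   │   │ │
├─╴ │ │ ├───┬─┘ ┌─┴─┐ └─┤
│↓ ↲│↑│↓│   │   │↱ ↓│   │
│ ╶─┘ │ └─╴ │ ╶─┤ ╷ │ ╷ │
│↳ → ↑│↳ ↓  │   │↑│↓│ │ │
├─┬───┴─╴ ┌─┴─╴ │ │ └─┤ │
│ │↓ ← ← ↲│     │↑│↳ ↓│ │
│ │ ┌───┬─┘ ┌───┘ └─┐ ╵ │
│ │↓│   │   │    ↑ ↰│↳ ↓│
│ │ └─╴ │ ┌─┤ ┌─┬─╴ ├─╴ │
│ │↳ → ↓│ │ │ │ │↱ ↑│  ↓│
│ └─┬─╴ │ ╵ │ ╵ │ ╶─┴─┐ │
│   │↓ ↲│   │   │↑ ← ↰│↓│
│ ┌─┘ ┌─┴───┘ ┌─┴───╴ │ │
│ │↓ ↲│       │↱ → → ↑│↓│
│ ╵ ╶─┴───────┘ ┌─────┘ │
│  ↳ → → → → → ↑│      B│
└───────────────┴───────┘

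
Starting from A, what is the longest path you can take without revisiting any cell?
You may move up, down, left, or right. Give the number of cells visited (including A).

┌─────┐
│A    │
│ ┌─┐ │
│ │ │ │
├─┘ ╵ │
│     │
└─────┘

Finding longest simple path using DFS:
Start: (0, 0)
Longest path visits 7 cells
Path: A → right → right → down → down → left → up

Solution:

┌─────┐
│A → ↓│
│ ┌─┐ │
│ │B│↓│
├─┘ ╵ │
│  ↑ ↲│
└─────┘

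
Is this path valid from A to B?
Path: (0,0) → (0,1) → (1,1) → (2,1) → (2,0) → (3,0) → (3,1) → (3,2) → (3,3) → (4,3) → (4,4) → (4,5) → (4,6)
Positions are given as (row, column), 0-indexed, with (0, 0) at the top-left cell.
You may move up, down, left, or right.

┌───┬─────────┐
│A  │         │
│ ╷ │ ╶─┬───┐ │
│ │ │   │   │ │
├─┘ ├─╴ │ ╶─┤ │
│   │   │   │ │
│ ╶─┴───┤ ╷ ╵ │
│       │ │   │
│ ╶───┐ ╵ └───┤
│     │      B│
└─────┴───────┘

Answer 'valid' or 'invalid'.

Checking path validity:
Result: All consecutive moves are passable.

valid

Correct solution:

┌───┬─────────┐
│A ↓│         │
│ ╷ │ ╶─┬───┐ │
│ │↓│   │   │ │
├─┘ ├─╴ │ ╶─┤ │
│↓ ↲│   │   │ │
│ ╶─┴───┤ ╷ ╵ │
│↳ → → ↓│ │   │
│ ╶───┐ ╵ └───┤
│     │↳ → → B│
└─────┴───────┘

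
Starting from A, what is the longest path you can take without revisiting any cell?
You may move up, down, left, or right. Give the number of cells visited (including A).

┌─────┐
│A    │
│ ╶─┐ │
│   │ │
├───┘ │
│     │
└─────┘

Finding longest simple path using DFS:
Start: (0, 0)
Longest path visits 7 cells
Path: A → right → right → down → down → left → left

Solution:

┌─────┐
│A → ↓│
│ ╶─┐ │
│   │↓│
├───┘ │
│B ← ↲│
└─────┘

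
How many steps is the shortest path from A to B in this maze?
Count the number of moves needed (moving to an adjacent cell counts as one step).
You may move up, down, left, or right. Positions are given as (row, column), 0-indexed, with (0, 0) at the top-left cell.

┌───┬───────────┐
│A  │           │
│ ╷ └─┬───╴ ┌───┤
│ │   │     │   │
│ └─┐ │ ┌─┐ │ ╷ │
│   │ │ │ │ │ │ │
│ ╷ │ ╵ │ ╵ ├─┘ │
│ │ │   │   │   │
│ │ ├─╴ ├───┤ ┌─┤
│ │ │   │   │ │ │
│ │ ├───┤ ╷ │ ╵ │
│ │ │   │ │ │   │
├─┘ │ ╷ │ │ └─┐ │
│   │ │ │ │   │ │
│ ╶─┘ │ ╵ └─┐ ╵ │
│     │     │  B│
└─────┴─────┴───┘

Using BFS to find shortest path:
Start: (0, 0), End: (7, 7)
Path found:
(0,0) → (1,0) → (2,0) → (2,1) → (3,1) → (4,1) → (5,1) → (6,1) → (6,0) → (7,0) → (7,1) → (7,2) → (6,2) → (5,2) → (5,3) → (6,3) → (7,3) → (7,4) → (6,4) → (5,4) → (4,4) → (4,5) → (5,5) → (6,5) → (6,6) → (7,6) → (7,7)
Number of steps: 26

Solution:

┌───┬───────────┐
│A  │           │
│ ╷ └─┬───╴ ┌───┤
│↓│   │     │   │
│ └─┐ │ ┌─┐ │ ╷ │
│↳ ↓│ │ │ │ │ │ │
│ ╷ │ ╵ │ ╵ ├─┘ │
│ │↓│   │   │   │
│ │ ├─╴ ├───┤ ┌─┤
│ │↓│   │↱ ↓│ │ │
│ │ ├───┤ ╷ │ ╵ │
│ │↓│↱ ↓│↑│↓│   │
├─┘ │ ╷ │ │ └─┐ │
│↓ ↲│↑│↓│↑│↳ ↓│ │
│ ╶─┘ │ ╵ └─┐ ╵ │
│↳ → ↑│↳ ↑  │↳ B│
└─────┴─────┴───┘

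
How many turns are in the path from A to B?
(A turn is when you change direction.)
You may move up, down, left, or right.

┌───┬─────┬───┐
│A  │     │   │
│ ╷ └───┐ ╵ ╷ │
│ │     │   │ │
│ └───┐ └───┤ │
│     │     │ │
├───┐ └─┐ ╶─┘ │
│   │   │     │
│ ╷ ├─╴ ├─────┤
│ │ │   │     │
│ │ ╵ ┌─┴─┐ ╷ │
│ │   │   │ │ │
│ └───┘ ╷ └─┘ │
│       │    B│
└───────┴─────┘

Directions: down, down, right, right, down, right, down, left, down, left, up, up, left, down, down, down, right, right, right, up, right, down, right, right
Number of turns: 15

Solution:

┌───┬─────┬───┐
│A  │     │   │
│ ╷ └───┐ ╵ ╷ │
│↓│     │   │ │
│ └───┐ └───┤ │
│↳ → ↓│     │ │
├───┐ └─┐ ╶─┘ │
│↓ ↰│↳ ↓│     │
│ ╷ ├─╴ ├─────┤
│↓│↑│↓ ↲│     │
│ │ ╵ ┌─┴─┐ ╷ │
│↓│↑ ↲│↱ ↓│ │ │
│ └───┘ ╷ └─┘ │
│↳ → → ↑│↳ → B│
└───────┴─────┘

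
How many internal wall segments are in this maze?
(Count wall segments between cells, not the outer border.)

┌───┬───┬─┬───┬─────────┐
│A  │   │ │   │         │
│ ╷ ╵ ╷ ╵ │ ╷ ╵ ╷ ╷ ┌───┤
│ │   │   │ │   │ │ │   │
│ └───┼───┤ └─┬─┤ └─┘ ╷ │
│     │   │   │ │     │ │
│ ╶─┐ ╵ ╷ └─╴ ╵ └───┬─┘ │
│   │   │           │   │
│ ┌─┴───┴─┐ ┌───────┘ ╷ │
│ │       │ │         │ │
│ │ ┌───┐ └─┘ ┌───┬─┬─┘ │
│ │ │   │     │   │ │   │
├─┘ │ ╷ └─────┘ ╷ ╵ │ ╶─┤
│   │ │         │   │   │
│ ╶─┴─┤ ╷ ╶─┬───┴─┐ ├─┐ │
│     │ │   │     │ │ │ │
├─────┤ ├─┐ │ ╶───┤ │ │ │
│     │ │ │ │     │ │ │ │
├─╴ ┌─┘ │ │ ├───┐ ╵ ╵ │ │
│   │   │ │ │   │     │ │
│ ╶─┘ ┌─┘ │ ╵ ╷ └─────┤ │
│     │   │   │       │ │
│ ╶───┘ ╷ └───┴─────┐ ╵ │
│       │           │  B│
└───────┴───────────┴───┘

Counting internal wall segments:
Total internal walls: 121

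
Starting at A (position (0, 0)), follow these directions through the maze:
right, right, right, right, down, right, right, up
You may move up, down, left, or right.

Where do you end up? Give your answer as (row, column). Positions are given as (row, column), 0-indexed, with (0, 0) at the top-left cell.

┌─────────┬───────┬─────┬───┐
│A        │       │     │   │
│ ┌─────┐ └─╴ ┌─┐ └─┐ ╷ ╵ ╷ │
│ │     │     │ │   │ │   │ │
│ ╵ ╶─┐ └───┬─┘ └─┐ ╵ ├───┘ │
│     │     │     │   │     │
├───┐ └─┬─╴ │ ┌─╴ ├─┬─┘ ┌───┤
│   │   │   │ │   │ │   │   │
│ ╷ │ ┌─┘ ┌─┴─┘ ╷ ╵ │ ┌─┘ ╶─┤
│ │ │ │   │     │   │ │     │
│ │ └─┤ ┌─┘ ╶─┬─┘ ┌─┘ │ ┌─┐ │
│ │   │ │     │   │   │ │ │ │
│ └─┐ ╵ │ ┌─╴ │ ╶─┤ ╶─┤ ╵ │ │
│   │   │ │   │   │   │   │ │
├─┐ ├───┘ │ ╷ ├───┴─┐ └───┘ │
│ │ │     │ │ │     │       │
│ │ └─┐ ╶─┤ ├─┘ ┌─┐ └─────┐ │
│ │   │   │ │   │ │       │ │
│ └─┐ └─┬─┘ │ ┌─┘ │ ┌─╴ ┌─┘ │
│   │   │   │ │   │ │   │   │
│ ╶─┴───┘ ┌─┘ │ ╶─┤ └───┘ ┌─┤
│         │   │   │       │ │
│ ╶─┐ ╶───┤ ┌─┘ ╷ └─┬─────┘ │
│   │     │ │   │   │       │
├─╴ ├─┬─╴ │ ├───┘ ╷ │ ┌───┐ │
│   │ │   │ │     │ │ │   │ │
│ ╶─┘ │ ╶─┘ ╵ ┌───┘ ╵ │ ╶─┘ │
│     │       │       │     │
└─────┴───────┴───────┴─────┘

Following directions step by step:
Start: (0, 0)
  right: (0, 0) → (0, 1)
  right: (0, 1) → (0, 2)
  right: (0, 2) → (0, 3)
  right: (0, 3) → (0, 4)
  down: (0, 4) → (1, 4)
  right: (1, 4) → (1, 5)
  right: (1, 5) → (1, 6)
  up: (1, 6) → (0, 6)
Final position: (0, 6)

Path taken:

┌─────────┬───────┬─────┬───┐
│A → → → ↓│  B    │     │   │
│ ┌─────┐ └─╴ ┌─┐ └─┐ ╷ ╵ ╷ │
│ │     │↳ → ↑│ │   │ │   │ │
│ ╵ ╶─┐ └───┬─┘ └─┐ ╵ ├───┘ │
│     │     │     │   │     │
├───┐ └─┬─╴ │ ┌─╴ ├─┬─┘ ┌───┤
│   │   │   │ │   │ │   │   │
│ ╷ │ ┌─┘ ┌─┴─┘ ╷ ╵ │ ┌─┘ ╶─┤
│ │ │ │   │     │   │ │     │
│ │ └─┤ ┌─┘ ╶─┬─┘ ┌─┘ │ ┌─┐ │
│ │   │ │     │   │   │ │ │ │
│ └─┐ ╵ │ ┌─╴ │ ╶─┤ ╶─┤ ╵ │ │
│   │   │ │   │   │   │   │ │
├─┐ ├───┘ │ ╷ ├───┴─┐ └───┘ │
│ │ │     │ │ │     │       │
│ │ └─┐ ╶─┤ ├─┘ ┌─┐ └─────┐ │
│ │   │   │ │   │ │       │ │
│ └─┐ └─┬─┘ │ ┌─┘ │ ┌─╴ ┌─┘ │
│   │   │   │ │   │ │   │   │
│ ╶─┴───┘ ┌─┘ │ ╶─┤ └───┘ ┌─┤
│         │   │   │       │ │
│ ╶─┐ ╶───┤ ┌─┘ ╷ └─┬─────┘ │
│   │     │ │   │   │       │
├─╴ ├─┬─╴ │ ├───┘ ╷ │ ┌───┐ │
│   │ │   │ │     │ │ │   │ │
│ ╶─┘ │ ╶─┘ ╵ ┌───┘ ╵ │ ╶─┘ │
│     │       │       │     │
└─────┴───────┴───────┴─────┘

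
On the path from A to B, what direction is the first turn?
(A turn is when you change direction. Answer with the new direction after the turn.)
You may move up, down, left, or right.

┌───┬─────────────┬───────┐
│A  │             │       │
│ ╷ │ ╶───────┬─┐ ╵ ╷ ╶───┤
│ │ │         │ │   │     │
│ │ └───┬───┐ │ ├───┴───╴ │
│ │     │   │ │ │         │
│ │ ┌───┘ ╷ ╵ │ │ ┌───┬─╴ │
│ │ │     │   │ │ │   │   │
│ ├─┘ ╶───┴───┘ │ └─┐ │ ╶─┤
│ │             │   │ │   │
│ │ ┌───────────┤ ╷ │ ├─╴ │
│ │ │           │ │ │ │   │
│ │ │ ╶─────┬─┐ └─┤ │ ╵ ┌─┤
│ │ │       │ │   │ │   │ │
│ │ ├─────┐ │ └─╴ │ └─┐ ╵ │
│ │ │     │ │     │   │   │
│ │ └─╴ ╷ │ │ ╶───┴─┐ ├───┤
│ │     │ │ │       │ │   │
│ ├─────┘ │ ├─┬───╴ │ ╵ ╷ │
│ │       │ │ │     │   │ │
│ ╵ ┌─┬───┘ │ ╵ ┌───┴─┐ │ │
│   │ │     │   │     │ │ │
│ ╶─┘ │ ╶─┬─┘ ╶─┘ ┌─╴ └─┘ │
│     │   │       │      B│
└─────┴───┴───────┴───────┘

Directions: down, down, down, down, down, down, down, down, down, down, right, up, right, right, right, up, up, left, down, left, left, up, up, up, up, right, up, right, right, up, right, down, right, up, up, left, left, left, left, up, right, right, right, right, right, right, down, right, up, right, down, right, right, down, left, left, left, left, down, down, right, down, down, down, right, down, down, right, up, right, down, down, down
First turn direction: right

Solution:

┌───┬─────────────┬───────┐
│A  │↱ → → → → → ↓│↱ ↓    │
│ ╷ │ ╶───────┬─┐ ╵ ╷ ╶───┤
│↓│ │↑ ← ← ← ↰│ │↳ ↑│↳ → ↓│
│ │ └───┬───┐ │ ├───┴───╴ │
│↓│     │↱ ↓│↑│ │↓ ← ← ← ↲│
│ │ ┌───┘ ╷ ╵ │ │ ┌───┬─╴ │
│↓│ │↱ → ↑│↳ ↑│ │↓│   │   │
│ ├─┘ ╶───┴───┘ │ └─┐ │ ╶─┤
│↓│↱ ↑          │↳ ↓│ │   │
│ │ ┌───────────┤ ╷ │ ├─╴ │
│↓│↑│           │ │↓│ │   │
│ │ │ ╶─────┬─┐ └─┤ │ ╵ ┌─┤
│↓│↑│       │ │   │↓│   │ │
│ │ ├─────┐ │ └─╴ │ └─┐ ╵ │
│↓│↑│  ↓ ↰│ │     │↳ ↓│   │
│ │ └─╴ ╷ │ │ ╶───┴─┐ ├───┤
│↓│↑ ← ↲│↑│ │       │↓│↱ ↓│
│ ├─────┘ │ ├─┬───╴ │ ╵ ╷ │
│↓│↱ → → ↑│ │ │     │↳ ↑│↓│
│ ╵ ┌─┬───┘ │ ╵ ┌───┴─┐ │ │
│↳ ↑│ │     │   │     │ │↓│
│ ╶─┘ │ ╶─┬─┘ ╶─┘ ┌─╴ └─┘ │
│     │   │       │      B│
└─────┴───┴───────┴───────┘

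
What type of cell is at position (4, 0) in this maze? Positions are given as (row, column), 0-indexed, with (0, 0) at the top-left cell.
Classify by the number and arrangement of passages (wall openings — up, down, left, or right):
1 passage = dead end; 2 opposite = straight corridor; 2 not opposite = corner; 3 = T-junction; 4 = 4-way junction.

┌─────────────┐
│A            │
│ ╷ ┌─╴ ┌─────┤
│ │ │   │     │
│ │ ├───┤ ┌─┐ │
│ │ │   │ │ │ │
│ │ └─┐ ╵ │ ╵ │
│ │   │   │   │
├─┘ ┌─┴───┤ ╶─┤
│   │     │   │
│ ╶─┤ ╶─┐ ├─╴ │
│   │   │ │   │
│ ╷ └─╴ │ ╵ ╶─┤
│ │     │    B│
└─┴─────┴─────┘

Checking cell at (4, 0):
Number of passages: 2
Cell type: corner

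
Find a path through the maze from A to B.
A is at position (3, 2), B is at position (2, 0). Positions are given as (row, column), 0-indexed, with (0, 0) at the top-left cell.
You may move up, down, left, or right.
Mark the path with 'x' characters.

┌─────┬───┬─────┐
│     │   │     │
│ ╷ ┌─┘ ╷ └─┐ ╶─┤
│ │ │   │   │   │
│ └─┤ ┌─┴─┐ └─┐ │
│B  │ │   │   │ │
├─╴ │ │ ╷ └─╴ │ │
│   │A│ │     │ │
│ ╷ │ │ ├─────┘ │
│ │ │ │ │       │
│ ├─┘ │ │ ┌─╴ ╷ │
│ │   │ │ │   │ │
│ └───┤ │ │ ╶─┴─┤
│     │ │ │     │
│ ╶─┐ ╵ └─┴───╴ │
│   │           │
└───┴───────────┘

Finding the shortest path from (3, 2) to (2, 0):
Path length: 29 steps
Directions: up → up → right → up → right → down → right → down → right → down → left → left → up → left → down → down → down → down → down → left → up → left → left → up → up → up → right → up → left

Solution:

┌─────┬───┬─────┐
│     │x x│     │
│ ╷ ┌─┘ ╷ └─┐ ╶─┤
│ │ │x x│x x│   │
│ └─┤ ┌─┴─┐ └─┐ │
│B x│x│x x│x x│ │
├─╴ │ │ ╷ └─╴ │ │
│x x│A│x│x x x│ │
│ ╷ │ │ ├─────┘ │
│x│ │ │x│       │
│ ├─┘ │ │ ┌─╴ ╷ │
│x│   │x│ │   │ │
│ └───┤ │ │ ╶─┴─┤
│x x x│x│ │     │
│ ╶─┐ ╵ └─┴───╴ │
│   │x x        │
└───┴───────────┘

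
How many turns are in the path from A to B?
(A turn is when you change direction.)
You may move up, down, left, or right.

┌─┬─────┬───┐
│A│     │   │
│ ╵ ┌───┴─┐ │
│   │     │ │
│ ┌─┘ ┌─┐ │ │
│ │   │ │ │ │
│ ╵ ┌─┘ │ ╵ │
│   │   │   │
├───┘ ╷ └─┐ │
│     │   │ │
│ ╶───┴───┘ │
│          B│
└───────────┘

Directions: down, down, down, right, up, right, up, right, right, down, down, right, down, down
Number of turns: 8

Solution:

┌─┬─────┬───┐
│A│     │   │
│ ╵ ┌───┴─┐ │
│↓  │↱ → ↓│ │
│ ┌─┘ ┌─┐ │ │
│↓│↱ ↑│ │↓│ │
│ ╵ ┌─┘ │ ╵ │
│↳ ↑│   │↳ ↓│
├───┘ ╷ └─┐ │
│     │   │↓│
│ ╶───┴───┘ │
│          B│
└───────────┘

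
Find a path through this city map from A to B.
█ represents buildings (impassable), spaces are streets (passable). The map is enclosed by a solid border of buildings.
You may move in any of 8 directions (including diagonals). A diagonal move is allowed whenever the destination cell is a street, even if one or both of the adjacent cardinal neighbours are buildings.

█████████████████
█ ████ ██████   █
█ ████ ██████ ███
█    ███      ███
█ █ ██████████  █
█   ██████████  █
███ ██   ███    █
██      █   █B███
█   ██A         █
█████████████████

Finding the shortest path from A to B:
Movement: 8-directional
Path length: 7 steps
Directions: right → right → right → right → right → right → up-right

Solution:

█████████████████
█ ████ ██████   █
█ ████ ██████ ███
█    ███      ███
█ █ ██████████  █
█   ██████████  █
███ ██   ███    █
██      █   █B███
█   ██A→→→→→↗   █
█████████████████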